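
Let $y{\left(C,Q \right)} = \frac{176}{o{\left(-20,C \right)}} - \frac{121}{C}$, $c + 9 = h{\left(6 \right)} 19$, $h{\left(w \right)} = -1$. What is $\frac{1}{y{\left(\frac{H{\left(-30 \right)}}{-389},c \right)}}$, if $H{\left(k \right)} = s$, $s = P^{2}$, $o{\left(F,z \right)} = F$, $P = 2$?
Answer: $\frac{20}{235169} \approx 8.5045 \cdot 10^{-5}$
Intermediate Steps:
$s = 4$ ($s = 2^{2} = 4$)
$H{\left(k \right)} = 4$
$c = -28$ ($c = -9 - 19 = -28$)
$y{\left(C,Q \right)} = - \frac{44}{5} - \frac{121}{C}$ ($y{\left(C,Q \right)} = \frac{176}{-20} - \frac{121}{C} = 176 \left(- \frac{1}{20}\right) - \frac{121}{C} = - \frac{44}{5} - \frac{121}{C}$)
$\frac{1}{y{\left(\frac{H{\left(-30 \right)}}{-389},c \right)}} = \frac{1}{- \frac{44}{5} - \frac{121}{4 \frac{1}{-389}}} = \frac{1}{- \frac{44}{5} - \frac{121}{4 \left(- \frac{1}{389}\right)}} = \frac{1}{- \frac{44}{5} - \frac{121}{- \frac{4}{389}}} = \frac{1}{- \frac{44}{5} - - \frac{47069}{4}} = \frac{1}{- \frac{44}{5} + \frac{47069}{4}} = \frac{1}{\frac{235169}{20}} = \frac{20}{235169}$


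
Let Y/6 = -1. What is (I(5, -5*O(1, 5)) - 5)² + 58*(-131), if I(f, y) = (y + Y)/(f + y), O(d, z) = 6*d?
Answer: -4740829/625 ≈ -7585.3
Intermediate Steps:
Y = -6 (Y = 6*(-1) = -6)
I(f, y) = (-6 + y)/(f + y) (I(f, y) = (y - 6)/(f + y) = (-6 + y)/(f + y))
(I(5, -5*O(1, 5)) - 5)² + 58*(-131) = ((-6 - 30)/(5 - 30) - 5)² + 58*(-131) = ((-6 - 5*6)/(5 - 5*6) - 5)² - 7598 = ((-6 - 30)/(5 - 30) - 5)² - 7598 = (-36/(-25) - 5)² - 7598 = (-1/25*(-36) - 5)² - 7598 = (36/25 - 5)² - 7598 = (-89/25)² - 7598 = 7921/625 - 7598 = -4740829/625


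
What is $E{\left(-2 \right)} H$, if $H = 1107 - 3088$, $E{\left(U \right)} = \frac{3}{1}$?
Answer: $-5943$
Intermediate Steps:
$E{\left(U \right)} = 3$ ($E{\left(U \right)} = 3 \cdot 1 = 3$)
$H = -1981$
$E{\left(-2 \right)} H = 3 \left(-1981\right) = -5943$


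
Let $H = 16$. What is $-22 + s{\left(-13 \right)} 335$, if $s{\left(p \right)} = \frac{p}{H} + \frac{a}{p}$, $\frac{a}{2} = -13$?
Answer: $\frac{6013}{16} \approx 375.81$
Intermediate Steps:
$a = -26$ ($a = 2 \left(-13\right) = -26$)
$s{\left(p \right)} = - \frac{26}{p} + \frac{p}{16}$ ($s{\left(p \right)} = \frac{p}{16} - \frac{26}{p} = - \frac{26}{p} + \frac{p}{16}$)
$-22 + s{\left(-13 \right)} 335 = -22 + \left(- \frac{26}{-13} + \frac{1}{16} \left(-13\right)\right) 335 = -22 + \left(\left(-26\right) \left(- \frac{1}{13}\right) - \frac{13}{16}\right) 335 = -22 + \left(2 - \frac{13}{16}\right) 335 = -22 + \frac{19}{16} \cdot 335 = -22 + \frac{6365}{16} = \frac{6013}{16}$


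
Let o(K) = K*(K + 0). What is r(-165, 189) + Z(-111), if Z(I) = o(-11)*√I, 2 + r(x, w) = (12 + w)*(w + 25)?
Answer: 43012 + 121*I*√111 ≈ 43012.0 + 1274.8*I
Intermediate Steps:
r(x, w) = -2 + (12 + w)*(25 + w) (r(x, w) = -2 + (12 + w)*(w + 25) = -2 + (12 + w)*(25 + w))
o(K) = K² (o(K) = K*K = K²)
Z(I) = 121*√I (Z(I) = (-11)²*√I = 121*√I)
r(-165, 189) + Z(-111) = (298 + 189² + 37*189) + 121*√(-111) = (298 + 35721 + 6993) + 121*(I*√111) = 43012 + 121*I*√111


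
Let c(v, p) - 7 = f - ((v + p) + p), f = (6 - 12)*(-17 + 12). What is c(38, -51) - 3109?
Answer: -3008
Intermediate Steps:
f = 30 (f = -6*(-5) = 30)
c(v, p) = 37 - v - 2*p (c(v, p) = 7 + (30 - ((v + p) + p)) = 7 + (30 - ((p + v) + p)) = 7 + (30 - (v + 2*p)) = 7 + (30 + (-v - 2*p)) = 7 + (30 - v - 2*p) = 37 - v - 2*p)
c(38, -51) - 3109 = (37 - 1*38 - 2*(-51)) - 3109 = (37 - 38 + 102) - 3109 = 101 - 3109 = -3008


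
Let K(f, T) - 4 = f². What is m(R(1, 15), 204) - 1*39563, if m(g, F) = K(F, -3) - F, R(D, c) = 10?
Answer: 1853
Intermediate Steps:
K(f, T) = 4 + f²
m(g, F) = 4 + F² - F (m(g, F) = (4 + F²) - F = 4 + F² - F)
m(R(1, 15), 204) - 1*39563 = (4 + 204² - 1*204) - 1*39563 = (4 + 41616 - 204) - 39563 = 41416 - 39563 = 1853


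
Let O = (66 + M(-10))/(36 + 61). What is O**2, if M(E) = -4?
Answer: 3844/9409 ≈ 0.40855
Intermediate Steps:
O = 62/97 (O = (66 - 4)/(36 + 61) = 62/97 ≈ 0.63918)
O**2 = (62/97)**2 = 3844/9409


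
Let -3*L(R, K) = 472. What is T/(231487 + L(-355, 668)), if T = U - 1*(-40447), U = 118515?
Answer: 476886/693989 ≈ 0.68717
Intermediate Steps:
L(R, K) = -472/3 (L(R, K) = -⅓*472 = -472/3)
T = 158962 (T = 118515 - 1*(-40447) = 118515 + 40447 = 158962)
T/(231487 + L(-355, 668)) = 158962/(231487 - 472/3) = 158962/(693989/3) = 158962*(3/693989) = 476886/693989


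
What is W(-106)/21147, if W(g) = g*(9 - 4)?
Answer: -10/399 ≈ -0.025063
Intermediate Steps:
W(g) = 5*g (W(g) = g*5 = 5*g)
W(-106)/21147 = (5*(-106))/21147 = -530*1/21147 = -10/399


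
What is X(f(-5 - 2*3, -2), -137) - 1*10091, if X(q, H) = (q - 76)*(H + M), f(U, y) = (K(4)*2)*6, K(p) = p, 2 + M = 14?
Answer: -6591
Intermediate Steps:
M = 12 (M = -2 + 14 = 12)
f(U, y) = 48 (f(U, y) = (4*2)*6 = 8*6 = 48)
X(q, H) = (-76 + q)*(12 + H) (X(q, H) = (q - 76)*(H + 12) = (-76 + q)*(12 + H))
X(f(-5 - 2*3, -2), -137) - 1*10091 = (-912 - 76*(-137) + 12*48 - 137*48) - 1*10091 = (-912 + 10412 + 576 - 6576) - 10091 = 3500 - 10091 = -6591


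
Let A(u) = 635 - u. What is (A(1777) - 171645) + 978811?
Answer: 806024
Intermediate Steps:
(A(1777) - 171645) + 978811 = ((635 - 1*1777) - 171645) + 978811 = ((635 - 1777) - 171645) + 978811 = (-1142 - 171645) + 978811 = -172787 + 978811 = 806024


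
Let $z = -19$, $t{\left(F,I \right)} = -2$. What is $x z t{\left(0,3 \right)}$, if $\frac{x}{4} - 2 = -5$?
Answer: $-456$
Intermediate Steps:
$x = -12$ ($x = 8 + 4 \left(-5\right) = 8 - 20 = -12$)
$x z t{\left(0,3 \right)} = \left(-12\right) \left(-19\right) \left(-2\right) = 228 \left(-2\right) = -456$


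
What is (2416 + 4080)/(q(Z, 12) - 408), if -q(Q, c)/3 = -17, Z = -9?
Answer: -928/51 ≈ -18.196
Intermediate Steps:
q(Q, c) = 51 (q(Q, c) = -3*(-17) = 51)
(2416 + 4080)/(q(Z, 12) - 408) = (2416 + 4080)/(51 - 408) = 6496/(-357) = 6496*(-1/357) = -928/51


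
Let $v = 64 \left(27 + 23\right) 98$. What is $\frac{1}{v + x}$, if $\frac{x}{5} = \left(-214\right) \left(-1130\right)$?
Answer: $\frac{1}{1522700} \approx 6.5673 \cdot 10^{-7}$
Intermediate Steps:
$x = 1209100$ ($x = 5 \left(\left(-214\right) \left(-1130\right)\right) = 5 \cdot 241820 = 1209100$)
$v = 313600$ ($v = 64 \cdot 50 \cdot 98 = 3200 \cdot 98 = 313600$)
$\frac{1}{v + x} = \frac{1}{313600 + 1209100} = \frac{1}{1522700}$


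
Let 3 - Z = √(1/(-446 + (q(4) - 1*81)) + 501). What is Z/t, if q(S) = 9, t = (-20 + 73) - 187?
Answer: -3/134 + √134429806/69412 ≈ 0.14465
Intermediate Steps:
t = -134 (t = 53 - 187 = -134)
Z = 3 - √134429806/518 (Z = 3 - √(1/(-446 + (9 - 1*81)) + 501) = 3 - √(1/(-446 + (9 - 81)) + 501) = 3 - √(1/(-446 - 72) + 501) = 3 - √(1/(-518) + 501) = 3 - √(-1/518 + 501) = 3 - √(259517/518) = 3 - √134429806/518 ≈ -19.383)
Z/t = (3 - √134429806/518)/(-134) = (3 - √134429806/518)*(-1/134) = -3/134 + √134429806/69412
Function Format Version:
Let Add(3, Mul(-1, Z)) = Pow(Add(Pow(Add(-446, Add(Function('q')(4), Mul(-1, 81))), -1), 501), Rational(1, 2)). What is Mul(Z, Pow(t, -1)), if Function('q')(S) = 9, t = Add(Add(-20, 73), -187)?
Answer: Add(Rational(-3, 134), Mul(Rational(1, 69412), Pow(134429806, Rational(1, 2)))) ≈ 0.14465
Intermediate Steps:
t = -134 (t = Add(53, -187) = -134)
Z = Add(3, Mul(Rational(-1, 518), Pow(134429806, Rational(1, 2)))) (Z = Add(3, Mul(-1, Pow(Add(Pow(Add(-446, Add(9, Mul(-1, 81))), -1), 501), Rational(1, 2)))) = Add(3, Mul(-1, Pow(Add(Pow(Add(-446, Add(9, -81)), -1), 501), Rational(1, 2)))) = Add(3, Mul(-1, Pow(Add(Pow(Add(-446, -72), -1), 501), Rational(1, 2)))) = Add(3, Mul(-1, Pow(Add(Pow(-518, -1), 501), Rational(1, 2)))) = Add(3, Mul(-1, Pow(Add(Rational(-1, 518), 501), Rational(1, 2)))) = Add(3, Mul(-1, Pow(Rational(259517, 518), Rational(1, 2)))) = Add(3, Mul(-1, Mul(Rational(1, 518), Pow(134429806, Rational(1, 2))))) = Add(3, Mul(Rational(-1, 518), Pow(134429806, Rational(1, 2)))) ≈ -19.383)
Mul(Z, Pow(t, -1)) = Mul(Add(3, Mul(Rational(-1, 518), Pow(134429806, Rational(1, 2)))), Pow(-134, -1)) = Mul(Add(3, Mul(Rational(-1, 518), Pow(134429806, Rational(1, 2)))), Rational(-1, 134)) = Add(Rational(-3, 134), Mul(Rational(1, 69412), Pow(134429806, Rational(1, 2))))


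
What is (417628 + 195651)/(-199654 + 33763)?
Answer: -613279/165891 ≈ -3.6969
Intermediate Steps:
(417628 + 195651)/(-199654 + 33763) = 613279/(-165891) = 613279*(-1/165891) = -613279/165891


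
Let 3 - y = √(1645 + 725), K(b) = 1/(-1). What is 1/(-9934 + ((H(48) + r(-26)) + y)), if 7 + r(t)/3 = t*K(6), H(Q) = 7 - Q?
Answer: -661/6553657 + √2370/98304855 ≈ -0.00010036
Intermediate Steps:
K(b) = -1
r(t) = -21 - 3*t (r(t) = -21 + 3*(t*(-1)) = -21 + 3*(-t) = -21 - 3*t)
y = 3 - √2370 (y = 3 - √(1645 + 725) = 3 - √2370 ≈ -45.683)
1/(-9934 + ((H(48) + r(-26)) + y)) = 1/(-9934 + (((7 - 1*48) + (-21 - 3*(-26))) + (3 - √2370))) = 1/(-9934 + (((7 - 48) + (-21 + 78)) + (3 - √2370))) = 1/(-9934 + ((-41 + 57) + (3 - √2370))) = 1/(-9934 + (16 + (3 - √2370))) = 1/(-9934 + (19 - √2370)) = 1/(-9915 - √2370)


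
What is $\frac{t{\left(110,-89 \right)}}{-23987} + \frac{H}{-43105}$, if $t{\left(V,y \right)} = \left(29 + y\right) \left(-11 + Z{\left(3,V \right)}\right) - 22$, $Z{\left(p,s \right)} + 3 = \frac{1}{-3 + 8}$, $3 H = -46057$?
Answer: $\frac{1000541369}{3101878905} \approx 0.32256$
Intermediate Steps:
$H = - \frac{46057}{3}$ ($H = \frac{1}{3} \left(-46057\right) = - \frac{46057}{3} \approx -15352.0$)
$Z{\left(p,s \right)} = - \frac{14}{5}$ ($Z{\left(p,s \right)} = -3 + \frac{1}{-3 + 8} = -3 + \frac{1}{5} = - \frac{14}{5}$)
$t{\left(V,y \right)} = - \frac{2111}{5} - \frac{69 y}{5}$ ($t{\left(V,y \right)} = \left(29 + y\right) \left(-11 - \frac{14}{5}\right) - 22 = \left(29 + y\right) \left(- \frac{69}{5}\right) - 22 = \left(- \frac{2001}{5} - \frac{69 y}{5}\right) - 22 = - \frac{2111}{5} - \frac{69 y}{5}$)
$\frac{t{\left(110,-89 \right)}}{-23987} + \frac{H}{-43105} = \frac{- \frac{2111}{5} - - \frac{6141}{5}}{-23987} - \frac{46057}{3 \left(-43105\right)} = \left(- \frac{2111}{5} + \frac{6141}{5}\right) \left(- \frac{1}{23987}\right) - - \frac{46057}{129315} = 806 \left(- \frac{1}{23987}\right) + \frac{46057}{129315} = - \frac{806}{23987} + \frac{46057}{129315} = \frac{1000541369}{3101878905}$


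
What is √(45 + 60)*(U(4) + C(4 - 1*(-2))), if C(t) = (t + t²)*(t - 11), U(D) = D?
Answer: -206*√105 ≈ -2110.9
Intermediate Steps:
C(t) = (-11 + t)*(t + t²) (C(t) = (t + t²)*(-11 + t) = (-11 + t)*(t + t²))
√(45 + 60)*(U(4) + C(4 - 1*(-2))) = √(45 + 60)*(4 + (4 - 1*(-2))*(-11 + (4 - 1*(-2))² - 10*(4 - 1*(-2)))) = √105*(4 + (4 + 2)*(-11 + (4 + 2)² - 10*(4 + 2))) = √105*(4 + 6*(-11 + 6² - 10*6)) = √105*(4 + 6*(-11 + 36 - 60)) = √105*(4 + 6*(-35)) = √105*(4 - 210) = √105*(-206) = -206*√105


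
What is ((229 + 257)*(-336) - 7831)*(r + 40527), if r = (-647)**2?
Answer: -78570566272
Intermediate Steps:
r = 418609
((229 + 257)*(-336) - 7831)*(r + 40527) = ((229 + 257)*(-336) - 7831)*(418609 + 40527) = (486*(-336) - 7831)*459136 = (-163296 - 7831)*459136 = -171127*459136 = -78570566272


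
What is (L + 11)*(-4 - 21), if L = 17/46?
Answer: -13075/46 ≈ -284.24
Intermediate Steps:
L = 17/46 (L = 17*(1/46) = 17/46 ≈ 0.36957)
(L + 11)*(-4 - 21) = (17/46 + 11)*(-4 - 21) = (523/46)*(-25) = -13075/46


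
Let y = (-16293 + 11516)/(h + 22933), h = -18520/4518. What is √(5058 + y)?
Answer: 3*√1507708421648102729/51796387 ≈ 71.118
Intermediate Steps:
h = -9260/2259 (h = -18520*1/4518 = -9260/2259 ≈ -4.0992)
y = -10791243/51796387 (y = (-16293 + 11516)/(-9260/2259 + 22933) = -4777/51796387/2259 = -4777*2259/51796387 = -10791243/51796387 ≈ -0.20834)
√(5058 + y) = √(5058 - 10791243/51796387) = √(261975334203/51796387) = 3*√1507708421648102729/51796387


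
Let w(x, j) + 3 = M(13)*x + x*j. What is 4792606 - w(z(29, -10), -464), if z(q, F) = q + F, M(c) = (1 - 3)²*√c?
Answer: 4801425 - 76*√13 ≈ 4.8012e+6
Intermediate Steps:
M(c) = 4*√c (M(c) = (-2)²*√c = 4*√c)
z(q, F) = F + q
w(x, j) = -3 + j*x + 4*x*√13 (w(x, j) = -3 + ((4*√13)*x + x*j) = -3 + (4*x*√13 + j*x) = -3 + (j*x + 4*x*√13) = -3 + j*x + 4*x*√13)
4792606 - w(z(29, -10), -464) = 4792606 - (-3 - 464*(-10 + 29) + 4*(-10 + 29)*√13) = 4792606 - (-3 - 464*19 + 4*19*√13) = 4792606 - (-3 - 8816 + 76*√13) = 4792606 - (-8819 + 76*√13) = 4792606 + (8819 - 76*√13) = 4801425 - 76*√13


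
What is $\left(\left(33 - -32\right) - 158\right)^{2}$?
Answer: $8649$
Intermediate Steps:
$\left(\left(33 - -32\right) - 158\right)^{2} = \left(\left(33 + 32\right) - 158\right)^{2} = \left(65 - 158\right)^{2} = \left(-93\right)^{2} = 8649$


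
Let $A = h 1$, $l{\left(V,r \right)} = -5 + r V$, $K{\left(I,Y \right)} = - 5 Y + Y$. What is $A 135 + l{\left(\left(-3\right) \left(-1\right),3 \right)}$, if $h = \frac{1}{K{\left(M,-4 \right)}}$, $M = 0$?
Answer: $\frac{199}{16} \approx 12.438$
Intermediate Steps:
$K{\left(I,Y \right)} = - 4 Y$
$l{\left(V,r \right)} = -5 + V r$
$h = \frac{1}{16}$ ($h = \frac{1}{\left(-4\right) \left(-4\right)} = \frac{1}{16} \approx 0.0625$)
$A = \frac{1}{16}$ ($A = \frac{1}{16} \cdot 1 = \frac{1}{16} \approx 0.0625$)
$A 135 + l{\left(\left(-3\right) \left(-1\right),3 \right)} = \frac{1}{16} \cdot 135 - \left(5 - \left(-3\right) \left(-1\right) 3\right) = \frac{135}{16} + \left(-5 + 3 \cdot 3\right) = \frac{135}{16} + \left(-5 + 9\right) = \frac{135}{16} + 4 = \frac{199}{16}$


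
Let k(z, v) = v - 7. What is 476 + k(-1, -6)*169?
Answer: -1721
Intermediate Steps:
k(z, v) = -7 + v
476 + k(-1, -6)*169 = 476 + (-7 - 6)*169 = 476 - 13*169 = 476 - 2197 = -1721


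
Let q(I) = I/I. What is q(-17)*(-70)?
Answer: -70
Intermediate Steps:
q(I) = 1
q(-17)*(-70) = 1*(-70) = -70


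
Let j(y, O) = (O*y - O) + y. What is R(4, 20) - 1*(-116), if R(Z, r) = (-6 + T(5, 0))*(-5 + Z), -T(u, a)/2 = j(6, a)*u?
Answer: 182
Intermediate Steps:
j(y, O) = y - O + O*y (j(y, O) = (-O + O*y) + y = y - O + O*y)
T(u, a) = -2*u*(6 + 5*a) (T(u, a) = -2*(6 - a + a*6)*u = -2*(6 - a + 6*a)*u = -2*(6 + 5*a)*u = -2*u*(6 + 5*a))
R(Z, r) = 330 - 66*Z (R(Z, r) = (-6 - 2*5*(6 + 5*0))*(-5 + Z) = (-6 - 2*5*(6 + 0))*(-5 + Z) = (-6 - 2*5*6)*(-5 + Z) = (-6 - 60)*(-5 + Z) = -66*(-5 + Z) = 330 - 66*Z)
R(4, 20) - 1*(-116) = (330 - 66*4) - 1*(-116) = (330 - 264) + 116 = 66 + 116 = 182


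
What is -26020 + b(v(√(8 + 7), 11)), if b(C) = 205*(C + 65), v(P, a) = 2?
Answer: -12285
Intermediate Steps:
b(C) = 13325 + 205*C (b(C) = 205*(65 + C) = 13325 + 205*C)
-26020 + b(v(√(8 + 7), 11)) = -26020 + (13325 + 205*2) = -26020 + (13325 + 410) = -26020 + 13735 = -12285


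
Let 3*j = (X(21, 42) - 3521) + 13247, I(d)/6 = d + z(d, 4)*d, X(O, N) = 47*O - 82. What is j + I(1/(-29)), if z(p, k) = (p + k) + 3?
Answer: 8936513/2523 ≈ 3542.0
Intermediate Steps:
X(O, N) = -82 + 47*O
z(p, k) = 3 + k + p (z(p, k) = (k + p) + 3 = 3 + k + p)
I(d) = 6*d + 6*d*(7 + d) (I(d) = 6*(d + (3 + 4 + d)*d) = 6*(d + (7 + d)*d) = 6*(d + d*(7 + d)) = 6*d + 6*d*(7 + d))
j = 10631/3 (j = (((-82 + 47*21) - 3521) + 13247)/3 = (((-82 + 987) - 3521) + 13247)/3 = ((905 - 3521) + 13247)/3 = (-2616 + 13247)/3 = (⅓)*10631 = 10631/3 ≈ 3543.7)
j + I(1/(-29)) = 10631/3 + 6*(8 + 1/(-29))/(-29) = 10631/3 + 6*(-1/29)*(8 - 1/29) = 10631/3 + 6*(-1/29)*(231/29) = 10631/3 - 1386/841 = 8936513/2523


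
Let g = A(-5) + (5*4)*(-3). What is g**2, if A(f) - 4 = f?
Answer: 3721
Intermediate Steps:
A(f) = 4 + f
g = -61 (g = (4 - 5) + (5*4)*(-3) = -1 + 20*(-3) = -1 - 60 = -61)
g**2 = (-61)**2 = 3721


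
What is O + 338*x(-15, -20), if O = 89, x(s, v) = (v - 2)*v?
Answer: 148809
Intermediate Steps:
x(s, v) = v*(-2 + v) (x(s, v) = (-2 + v)*v = v*(-2 + v))
O + 338*x(-15, -20) = 89 + 338*(-20*(-2 - 20)) = 89 + 338*(-20*(-22)) = 89 + 338*440 = 89 + 148720 = 148809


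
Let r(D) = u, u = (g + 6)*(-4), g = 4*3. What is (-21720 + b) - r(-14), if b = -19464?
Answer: -41112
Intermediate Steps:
g = 12
u = -72 (u = (12 + 6)*(-4) = 18*(-4) = -72)
r(D) = -72
(-21720 + b) - r(-14) = (-21720 - 19464) - 1*(-72) = -41184 + 72 = -41112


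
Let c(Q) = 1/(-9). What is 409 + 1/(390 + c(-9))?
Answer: 1435190/3509 ≈ 409.00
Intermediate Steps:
c(Q) = -1/9
409 + 1/(390 + c(-9)) = 409 + 1/(390 - 1/9) = 409 + 1/(3509/9) = 409 + 9/3509 = 1435190/3509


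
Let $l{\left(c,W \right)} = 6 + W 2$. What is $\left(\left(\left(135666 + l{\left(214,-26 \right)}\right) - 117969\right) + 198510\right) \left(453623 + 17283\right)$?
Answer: $101791511866$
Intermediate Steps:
$l{\left(c,W \right)} = 6 + 2 W$
$\left(\left(\left(135666 + l{\left(214,-26 \right)}\right) - 117969\right) + 198510\right) \left(453623 + 17283\right) = \left(\left(\left(135666 + \left(6 + 2 \left(-26\right)\right)\right) - 117969\right) + 198510\right) \left(453623 + 17283\right) = \left(\left(\left(135666 + \left(6 - 52\right)\right) - 117969\right) + 198510\right) 470906 = \left(\left(\left(135666 - 46\right) - 117969\right) + 198510\right) 470906 = \left(\left(135620 - 117969\right) + 198510\right) 470906 = \left(17651 + 198510\right) 470906 = 216161 \cdot 470906 = 101791511866$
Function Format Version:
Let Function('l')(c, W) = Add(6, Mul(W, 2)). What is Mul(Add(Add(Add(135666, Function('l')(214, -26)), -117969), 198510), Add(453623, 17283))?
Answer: 101791511866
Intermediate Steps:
Function('l')(c, W) = Add(6, Mul(2, W))
Mul(Add(Add(Add(135666, Function('l')(214, -26)), -117969), 198510), Add(453623, 17283)) = Mul(Add(Add(Add(135666, Add(6, Mul(2, -26))), -117969), 198510), Add(453623, 17283)) = Mul(Add(Add(Add(135666, Add(6, -52)), -117969), 198510), 470906) = Mul(Add(Add(Add(135666, -46), -117969), 198510), 470906) = Mul(Add(Add(135620, -117969), 198510), 470906) = Mul(Add(17651, 198510), 470906) = Mul(216161, 470906) = 101791511866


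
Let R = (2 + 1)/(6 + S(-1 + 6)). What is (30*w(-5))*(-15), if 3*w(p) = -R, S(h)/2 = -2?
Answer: 225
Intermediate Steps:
S(h) = -4 (S(h) = 2*(-2) = -4)
R = 3/2 (R = (2 + 1)/(6 - 4) = 3/2 ≈ 1.5000)
w(p) = -½ (w(p) = (-1*3/2)/3 = (⅓)*(-3/2) = -½)
(30*w(-5))*(-15) = (30*(-½))*(-15) = -15*(-15) = 225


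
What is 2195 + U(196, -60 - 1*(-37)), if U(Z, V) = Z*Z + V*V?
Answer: 41140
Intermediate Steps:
U(Z, V) = V² + Z² (U(Z, V) = Z² + V² = V² + Z²)
2195 + U(196, -60 - 1*(-37)) = 2195 + ((-60 - 1*(-37))² + 196²) = 2195 + ((-60 + 37)² + 38416) = 2195 + ((-23)² + 38416) = 2195 + (529 + 38416) = 2195 + 38945 = 41140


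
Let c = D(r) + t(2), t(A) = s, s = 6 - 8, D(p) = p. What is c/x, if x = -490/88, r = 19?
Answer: -748/245 ≈ -3.0531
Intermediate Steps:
x = -245/44 (x = -490*1/88 = -245/44 ≈ -5.5682)
s = -2
t(A) = -2
c = 17 (c = 19 - 2 = 17)
c/x = 17/(-245/44) = 17*(-44/245) = -748/245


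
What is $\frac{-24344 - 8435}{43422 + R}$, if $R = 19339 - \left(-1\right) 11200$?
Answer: $- \frac{32779}{73961} \approx -0.44319$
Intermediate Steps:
$R = 30539$ ($R = 19339 - -11200 = 19339 + 11200 = 30539$)
$\frac{-24344 - 8435}{43422 + R} = \frac{-24344 - 8435}{43422 + 30539} = - \frac{32779}{73961}$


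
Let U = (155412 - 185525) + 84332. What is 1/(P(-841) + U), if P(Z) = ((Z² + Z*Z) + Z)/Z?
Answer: 1/52538 ≈ 1.9034e-5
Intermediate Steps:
U = 54219 (U = -30113 + 84332 = 54219)
P(Z) = (Z + 2*Z²)/Z (P(Z) = ((Z² + Z²) + Z)/Z = (2*Z² + Z)/Z = (Z + 2*Z²)/Z)
1/(P(-841) + U) = 1/((1 + 2*(-841)) + 54219) = 1/((1 - 1682) + 54219) = 1/(-1681 + 54219) = 1/52538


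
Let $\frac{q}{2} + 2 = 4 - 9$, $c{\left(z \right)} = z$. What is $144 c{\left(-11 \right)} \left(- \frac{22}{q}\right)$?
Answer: $- \frac{17424}{7} \approx -2489.1$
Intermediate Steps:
$q = -14$ ($q = -4 + 2 \left(4 - 9\right) = -4 + 2 \left(-5\right) = -4 - 10 = -14$)
$144 c{\left(-11 \right)} \left(- \frac{22}{q}\right) = 144 \left(-11\right) \left(- \frac{22}{-14}\right) = - 1584 \left(\left(-22\right) \left(- \frac{1}{14}\right)\right) = \left(-1584\right) \frac{11}{7} = - \frac{17424}{7}$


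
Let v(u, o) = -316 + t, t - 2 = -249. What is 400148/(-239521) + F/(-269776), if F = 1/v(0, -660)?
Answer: -60776033775903/36379380737648 ≈ -1.6706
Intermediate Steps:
t = -247 (t = 2 - 249 = -247)
v(u, o) = -563 (v(u, o) = -316 - 247 = -563)
F = -1/563 (F = 1/(-563) = -1/563 ≈ -0.0017762)
400148/(-239521) + F/(-269776) = 400148/(-239521) - 1/563/(-269776) = 400148*(-1/239521) - 1/563*(-1/269776) = -400148/239521 + 1/151883888 = -60776033775903/36379380737648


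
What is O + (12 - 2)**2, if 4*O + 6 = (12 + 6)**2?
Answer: 359/2 ≈ 179.50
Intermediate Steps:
O = 159/2 (O = -3/2 + (12 + 6)**2/4 = -3/2 + (1/4)*18**2 = -3/2 + (1/4)*324 = -3/2 + 81 = 159/2 ≈ 79.500)
O + (12 - 2)**2 = 159/2 + (12 - 2)**2 = 159/2 + 10**2 = 159/2 + 100 = 359/2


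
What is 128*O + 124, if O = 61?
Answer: 7932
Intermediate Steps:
128*O + 124 = 128*61 + 124 = 7808 + 124 = 7932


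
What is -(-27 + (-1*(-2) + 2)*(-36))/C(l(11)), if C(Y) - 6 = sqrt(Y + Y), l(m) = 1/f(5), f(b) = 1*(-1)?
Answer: 27 - 9*I*sqrt(2)/2 ≈ 27.0 - 6.364*I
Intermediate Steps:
f(b) = -1
l(m) = -1 (l(m) = 1/(-1) = -1)
C(Y) = 6 + sqrt(2)*sqrt(Y) (C(Y) = 6 + sqrt(Y + Y) = 6 + sqrt(2*Y) = 6 + sqrt(2)*sqrt(Y))
-(-27 + (-1*(-2) + 2)*(-36))/C(l(11)) = -(-27 + (-1*(-2) + 2)*(-36))/(6 + sqrt(2)*sqrt(-1)) = -(-27 + (2 + 2)*(-36))/(6 + sqrt(2)*I) = -(-27 + 4*(-36))/(6 + I*sqrt(2)) = -(-27 - 144)/(6 + I*sqrt(2)) = -(-171)/(6 + I*sqrt(2)) = 171/(6 + I*sqrt(2))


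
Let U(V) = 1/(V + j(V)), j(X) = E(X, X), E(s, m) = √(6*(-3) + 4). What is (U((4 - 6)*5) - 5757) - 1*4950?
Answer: -610304/57 - I*√14/114 ≈ -10707.0 - 0.032822*I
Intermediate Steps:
E(s, m) = I*√14 (E(s, m) = √(-18 + 4) = √(-14) = I*√14)
j(X) = I*√14
U(V) = 1/(V + I*√14)
(U((4 - 6)*5) - 5757) - 1*4950 = (1/((4 - 6)*5 + I*√14) - 5757) - 1*4950 = (1/(-2*5 + I*√14) - 5757) - 4950 = (1/(-10 + I*√14) - 5757) - 4950 = (-5757 + 1/(-10 + I*√14)) - 4950 = -10707 + 1/(-10 + I*√14)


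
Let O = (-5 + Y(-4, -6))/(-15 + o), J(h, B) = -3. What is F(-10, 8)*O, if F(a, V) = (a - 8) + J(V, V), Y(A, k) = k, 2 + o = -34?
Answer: -77/17 ≈ -4.5294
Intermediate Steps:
o = -36 (o = -2 - 34 = -36)
F(a, V) = -11 + a (F(a, V) = (a - 8) - 3 = (-8 + a) - 3 = -11 + a)
O = 11/51 (O = (-5 - 6)/(-15 - 36) = -11/(-51) = -11*(-1/51) = 11/51 ≈ 0.21569)
F(-10, 8)*O = (-11 - 10)*(11/51) = -21*11/51 = -77/17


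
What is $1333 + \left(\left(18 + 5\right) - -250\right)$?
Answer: $1606$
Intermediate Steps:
$1333 + \left(\left(18 + 5\right) - -250\right) = 1333 + \left(23 + 250\right) = 1333 + 273 = 1606$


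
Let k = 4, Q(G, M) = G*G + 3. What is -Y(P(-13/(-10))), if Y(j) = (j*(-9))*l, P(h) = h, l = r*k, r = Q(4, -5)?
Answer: 4446/5 ≈ 889.20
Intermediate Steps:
Q(G, M) = 3 + G² (Q(G, M) = G² + 3 = 3 + G²)
r = 19 (r = 3 + 4² = 3 + 16 = 19)
l = 76 (l = 19*4 = 76)
Y(j) = -684*j (Y(j) = (j*(-9))*76 = -9*j*76 = -684*j)
-Y(P(-13/(-10))) = -(-684)*(-13/(-10)) = -(-684)*(-13*(-⅒)) = -(-684)*13/10 = -1*(-4446/5) = 4446/5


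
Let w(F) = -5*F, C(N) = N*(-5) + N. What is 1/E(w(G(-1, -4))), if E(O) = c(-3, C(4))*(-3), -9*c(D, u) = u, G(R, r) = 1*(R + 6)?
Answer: -3/16 ≈ -0.18750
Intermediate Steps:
G(R, r) = 6 + R (G(R, r) = 1*(6 + R) = 6 + R)
C(N) = -4*N (C(N) = -5*N + N = -4*N)
c(D, u) = -u/9
E(O) = -16/3 (E(O) = -(-4)*4/9*(-3) = -1/9*(-16)*(-3) = (16/9)*(-3) = -16/3)
1/E(w(G(-1, -4))) = 1/(-16/3) = -3/16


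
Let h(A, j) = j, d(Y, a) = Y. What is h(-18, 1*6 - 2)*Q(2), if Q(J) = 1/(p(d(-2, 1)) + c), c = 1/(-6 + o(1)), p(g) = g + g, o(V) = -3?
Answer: -36/37 ≈ -0.97297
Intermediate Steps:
p(g) = 2*g
c = -1/9 (c = 1/(-6 - 3) = 1/(-9) = -1/9 ≈ -0.11111)
Q(J) = -9/37 (Q(J) = 1/(2*(-2) - 1/9) = 1/(-4 - 1/9) = 1/(-37/9) = -9/37)
h(-18, 1*6 - 2)*Q(2) = (1*6 - 2)*(-9/37) = (6 - 2)*(-9/37) = 4*(-9/37) = -36/37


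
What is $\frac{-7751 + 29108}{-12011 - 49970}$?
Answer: $- \frac{21357}{61981} \approx -0.34457$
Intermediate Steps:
$\frac{-7751 + 29108}{-12011 - 49970} = \frac{21357}{-61981} = 21357 \left(- \frac{1}{61981}\right) = - \frac{21357}{61981}$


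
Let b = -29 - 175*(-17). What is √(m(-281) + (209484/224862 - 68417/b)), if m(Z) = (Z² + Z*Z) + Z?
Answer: √15878794024606176714/10037022 ≈ 397.01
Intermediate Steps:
m(Z) = Z + 2*Z² (m(Z) = (Z² + Z²) + Z = 2*Z² + Z = Z + 2*Z²)
b = 2946 (b = -29 + 2975 = 2946)
√(m(-281) + (209484/224862 - 68417/b)) = √(-281*(1 + 2*(-281)) + (209484/224862 - 68417/2946)) = √(-281*(1 - 562) + (209484*(1/224862) - 68417*1/2946)) = √(-281*(-561) + (3174/3407 - 68417/2946)) = √(157641 - 223746115/10037022) = √(1582022438987/10037022) = √15878794024606176714/10037022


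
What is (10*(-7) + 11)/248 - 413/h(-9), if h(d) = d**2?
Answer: -107203/20088 ≈ -5.3367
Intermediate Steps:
(10*(-7) + 11)/248 - 413/h(-9) = (10*(-7) + 11)/248 - 413/((-9)**2) = (-70 + 11)*(1/248) - 413/81 = -59*1/248 - 413*1/81 = -59/248 - 413/81 = -107203/20088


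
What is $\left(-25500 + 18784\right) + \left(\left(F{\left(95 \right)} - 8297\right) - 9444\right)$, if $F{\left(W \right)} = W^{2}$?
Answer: $-15432$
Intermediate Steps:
$\left(-25500 + 18784\right) + \left(\left(F{\left(95 \right)} - 8297\right) - 9444\right) = \left(-25500 + 18784\right) - \left(17741 - 9025\right) = -6716 + \left(\left(9025 - 8297\right) - 9444\right) = -6716 + \left(728 - 9444\right) = -6716 - 8716 = -15432$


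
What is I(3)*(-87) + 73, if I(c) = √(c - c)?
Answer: 73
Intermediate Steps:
I(c) = 0 (I(c) = √0 = 0)
I(3)*(-87) + 73 = 0*(-87) + 73 = 0 + 73 = 73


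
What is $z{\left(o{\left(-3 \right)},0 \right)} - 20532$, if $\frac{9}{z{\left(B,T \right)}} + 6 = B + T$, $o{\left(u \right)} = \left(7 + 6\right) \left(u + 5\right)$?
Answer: $- \frac{410631}{20} \approx -20532.0$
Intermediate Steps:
$o{\left(u \right)} = 65 + 13 u$ ($o{\left(u \right)} = 13 \left(5 + u\right) = 65 + 13 u$)
$z{\left(B,T \right)} = \frac{9}{-6 + B + T}$ ($z{\left(B,T \right)} = \frac{9}{-6 + \left(B + T\right)} = \frac{9}{-6 + B + T}$)
$z{\left(o{\left(-3 \right)},0 \right)} - 20532 = \frac{9}{-6 + \left(65 + 13 \left(-3\right)\right) + 0} - 20532 = \frac{9}{-6 + \left(65 - 39\right) + 0} - 20532 = \frac{9}{-6 + 26 + 0} - 20532 = \frac{9}{20} - 20532 = - \frac{410631}{20}$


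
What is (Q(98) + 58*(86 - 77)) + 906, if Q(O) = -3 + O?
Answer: 1523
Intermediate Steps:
(Q(98) + 58*(86 - 77)) + 906 = ((-3 + 98) + 58*(86 - 77)) + 906 = (95 + 58*9) + 906 = (95 + 522) + 906 = 617 + 906 = 1523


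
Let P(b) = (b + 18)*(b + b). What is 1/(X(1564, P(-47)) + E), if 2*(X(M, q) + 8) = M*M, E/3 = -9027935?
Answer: -1/25860765 ≈ -3.8669e-8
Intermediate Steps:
P(b) = 2*b*(18 + b) (P(b) = (18 + b)*(2*b) = 2*b*(18 + b))
E = -27083805 (E = 3*(-9027935) = -27083805)
X(M, q) = -8 + M²/2 (X(M, q) = -8 + (M*M)/2 = -8 + M²/2)
1/(X(1564, P(-47)) + E) = 1/((-8 + (½)*1564²) - 27083805) = 1/((-8 + (½)*2446096) - 27083805) = 1/((-8 + 1223048) - 27083805) = 1/(1223040 - 27083805) = 1/(-25860765) = -1/25860765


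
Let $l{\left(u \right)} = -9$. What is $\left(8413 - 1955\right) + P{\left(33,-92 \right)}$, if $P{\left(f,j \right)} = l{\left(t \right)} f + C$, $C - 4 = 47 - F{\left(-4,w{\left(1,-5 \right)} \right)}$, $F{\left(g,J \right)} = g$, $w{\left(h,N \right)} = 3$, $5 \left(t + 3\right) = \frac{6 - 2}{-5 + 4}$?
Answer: $6216$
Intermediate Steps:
$t = - \frac{19}{5}$ ($t = -3 + \frac{\left(6 - 2\right) \frac{1}{-5 + 4}}{5} = -3 + \frac{4 \frac{1}{-1}}{5} = -3 + \frac{4 \left(-1\right)}{5} = -3 + \frac{1}{5} \left(-4\right) = -3 - \frac{4}{5} = - \frac{19}{5} \approx -3.8$)
$C = 55$ ($C = 4 + \left(47 - -4\right) = 4 + \left(47 + 4\right) = 4 + 51 = 55$)
$P{\left(f,j \right)} = 55 - 9 f$ ($P{\left(f,j \right)} = - 9 f + 55 = 55 - 9 f$)
$\left(8413 - 1955\right) + P{\left(33,-92 \right)} = \left(8413 - 1955\right) + \left(55 - 297\right) = 6458 + \left(55 - 297\right) = 6458 - 242 = 6216$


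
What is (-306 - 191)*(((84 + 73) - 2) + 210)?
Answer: -181405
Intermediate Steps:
(-306 - 191)*(((84 + 73) - 2) + 210) = -497*((157 - 2) + 210) = -497*(155 + 210) = -497*365 = -181405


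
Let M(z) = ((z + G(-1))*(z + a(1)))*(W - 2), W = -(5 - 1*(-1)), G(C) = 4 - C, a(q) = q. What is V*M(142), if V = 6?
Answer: -1009008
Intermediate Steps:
W = -6 (W = -(5 + 1) = -1*6 = -6)
M(z) = -8*(1 + z)*(5 + z) (M(z) = ((z + (4 - 1*(-1)))*(z + 1))*(-6 - 2) = ((z + (4 + 1))*(1 + z))*(-8) = ((z + 5)*(1 + z))*(-8) = ((5 + z)*(1 + z))*(-8) = ((1 + z)*(5 + z))*(-8) = -8*(1 + z)*(5 + z))
V*M(142) = 6*(-40 - 48*142 - 8*142**2) = 6*(-40 - 6816 - 8*20164) = 6*(-40 - 6816 - 161312) = 6*(-168168) = -1009008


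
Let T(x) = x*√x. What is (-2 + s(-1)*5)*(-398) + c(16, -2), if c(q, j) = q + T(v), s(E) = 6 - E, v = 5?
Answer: -13118 + 5*√5 ≈ -13107.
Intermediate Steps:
T(x) = x^(3/2)
c(q, j) = q + 5*√5 (c(q, j) = q + 5^(3/2) = q + 5*√5)
(-2 + s(-1)*5)*(-398) + c(16, -2) = (-2 + (6 - 1*(-1))*5)*(-398) + (16 + 5*√5) = (-2 + (6 + 1)*5)*(-398) + (16 + 5*√5) = (-2 + 7*5)*(-398) + (16 + 5*√5) = (-2 + 35)*(-398) + (16 + 5*√5) = 33*(-398) + (16 + 5*√5) = -13134 + (16 + 5*√5) = -13118 + 5*√5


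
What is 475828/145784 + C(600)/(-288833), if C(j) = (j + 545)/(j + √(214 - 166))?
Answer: 128827711758472/39470264788741 + 1145*√3/25991504004 ≈ 3.2639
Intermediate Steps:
C(j) = (545 + j)/(j + 4*√3) (C(j) = (545 + j)/(j + √48) = (545 + j)/(j + 4*√3))
475828/145784 + C(600)/(-288833) = 475828/145784 + ((545 + 600)/(600 + 4*√3))/(-288833) = 475828*(1/145784) + (1145/(600 + 4*√3))*(-1/288833) = 118957/36446 + (1145/(600 + 4*√3))*(-1/288833) = 118957/36446 - 1145/(288833*(600 + 4*√3))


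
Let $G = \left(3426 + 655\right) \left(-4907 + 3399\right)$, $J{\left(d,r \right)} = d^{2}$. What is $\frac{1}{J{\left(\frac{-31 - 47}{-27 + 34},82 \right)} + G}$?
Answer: $- \frac{49}{301547168} \approx -1.625 \cdot 10^{-7}$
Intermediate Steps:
$G = -6154148$ ($G = 4081 \left(-1508\right) = -6154148$)
$\frac{1}{J{\left(\frac{-31 - 47}{-27 + 34},82 \right)} + G} = \frac{1}{\left(\frac{-31 - 47}{-27 + 34}\right)^{2} - 6154148} = \frac{1}{\left(- \frac{78}{7}\right)^{2} - 6154148} = \frac{1}{\frac{6084}{49} - 6154148} = \frac{1}{- \frac{301547168}{49}} = - \frac{49}{301547168}$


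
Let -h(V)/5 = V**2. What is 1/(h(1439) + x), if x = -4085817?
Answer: -1/14439422 ≈ -6.9255e-8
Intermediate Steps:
h(V) = -5*V**2
1/(h(1439) + x) = 1/(-5*1439**2 - 4085817) = 1/(-5*2070721 - 4085817) = 1/(-10353605 - 4085817) = 1/(-14439422) = -1/14439422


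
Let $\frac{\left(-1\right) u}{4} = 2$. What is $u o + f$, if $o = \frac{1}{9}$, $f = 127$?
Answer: $\frac{1135}{9} \approx 126.11$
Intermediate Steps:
$o = \frac{1}{9} \approx 0.11111$
$u = -8$ ($u = \left(-4\right) 2 = -8$)
$u o + f = \left(-8\right) \frac{1}{9} + 127 = - \frac{8}{9} + 127 = \frac{1135}{9}$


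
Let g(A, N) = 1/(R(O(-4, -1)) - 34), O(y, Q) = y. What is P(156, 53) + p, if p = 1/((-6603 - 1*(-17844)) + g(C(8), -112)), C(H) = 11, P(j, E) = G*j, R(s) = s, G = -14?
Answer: -932910850/427157 ≈ -2184.0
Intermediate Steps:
P(j, E) = -14*j
g(A, N) = -1/38 (g(A, N) = 1/(-4 - 34) = 1/(-38) = -1/38)
p = 38/427157 (p = 1/((-6603 - 1*(-17844)) - 1/38) = 1/((-6603 + 17844) - 1/38) = 1/(11241 - 1/38) = 1/(427157/38) = 38/427157 ≈ 8.8960e-5)
P(156, 53) + p = -14*156 + 38/427157 = -2184 + 38/427157 = -932910850/427157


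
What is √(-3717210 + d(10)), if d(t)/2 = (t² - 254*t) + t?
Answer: I*√3722070 ≈ 1929.3*I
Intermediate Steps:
d(t) = -506*t + 2*t² (d(t) = 2*((t² - 254*t) + t) = 2*(t² - 253*t) = -506*t + 2*t²)
√(-3717210 + d(10)) = √(-3717210 + 2*10*(-253 + 10)) = √(-3717210 + 2*10*(-243)) = √(-3717210 - 4860) = √(-3722070) = I*√3722070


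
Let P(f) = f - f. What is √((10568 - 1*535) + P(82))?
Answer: √10033 ≈ 100.16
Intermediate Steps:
P(f) = 0
√((10568 - 1*535) + P(82)) = √((10568 - 1*535) + 0) = √((10568 - 535) + 0) = √(10033 + 0) = √10033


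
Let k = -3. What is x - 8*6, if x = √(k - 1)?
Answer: -48 + 2*I ≈ -48.0 + 2.0*I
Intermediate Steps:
x = 2*I (x = √(-3 - 1) = √(-4) = 2*I ≈ 2.0*I)
x - 8*6 = 2*I - 8*6 = 2*I - 48 = -48 + 2*I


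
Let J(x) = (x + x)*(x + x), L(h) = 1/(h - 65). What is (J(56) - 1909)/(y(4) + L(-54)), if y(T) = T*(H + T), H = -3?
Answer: 253113/95 ≈ 2664.3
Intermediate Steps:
L(h) = 1/(-65 + h)
J(x) = 4*x**2 (J(x) = (2*x)*(2*x) = 4*x**2)
y(T) = T*(-3 + T)
(J(56) - 1909)/(y(4) + L(-54)) = (4*56**2 - 1909)/(4*(-3 + 4) + 1/(-65 - 54)) = (4*3136 - 1909)/(4*1 + 1/(-119)) = (12544 - 1909)/(4 - 1/119) = 10635/(475/119) = 10635*(119/475) = 253113/95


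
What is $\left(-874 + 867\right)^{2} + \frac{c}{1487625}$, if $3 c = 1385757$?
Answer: $\frac{24451848}{495875} \approx 49.31$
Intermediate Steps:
$c = 461919$ ($c = \frac{1}{3} \cdot 1385757 = 461919$)
$\left(-874 + 867\right)^{2} + \frac{c}{1487625} = \left(-874 + 867\right)^{2} + \frac{461919}{1487625} = \left(-7\right)^{2} + 461919 \cdot \frac{1}{1487625} = 49 + \frac{153973}{495875} = \frac{24451848}{495875}$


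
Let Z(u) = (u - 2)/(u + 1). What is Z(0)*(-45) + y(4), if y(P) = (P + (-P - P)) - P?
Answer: 82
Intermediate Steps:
Z(u) = (-2 + u)/(1 + u)
y(P) = -2*P (y(P) = (P - 2*P) - P = -P - P = -2*P)
Z(0)*(-45) + y(4) = ((-2 + 0)/(1 + 0))*(-45) - 2*4 = (-2/1)*(-45) - 8 = (1*(-2))*(-45) - 8 = -2*(-45) - 8 = 90 - 8 = 82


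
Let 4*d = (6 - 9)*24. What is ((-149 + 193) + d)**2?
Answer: 676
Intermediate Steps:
d = -18 (d = ((6 - 9)*24)/4 = (-3*24)/4 = (1/4)*(-72) = -18)
((-149 + 193) + d)**2 = ((-149 + 193) - 18)**2 = (44 - 18)**2 = 26**2 = 676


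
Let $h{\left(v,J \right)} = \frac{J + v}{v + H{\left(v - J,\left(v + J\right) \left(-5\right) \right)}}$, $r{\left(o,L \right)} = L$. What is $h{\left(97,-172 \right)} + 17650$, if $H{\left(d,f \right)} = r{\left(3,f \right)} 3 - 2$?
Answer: $\frac{4306585}{244} \approx 17650.0$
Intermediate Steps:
$H{\left(d,f \right)} = -2 + 3 f$ ($H{\left(d,f \right)} = f 3 - 2 = 3 f - 2 = -2 + 3 f$)
$h{\left(v,J \right)} = \frac{J + v}{-2 - 15 J - 14 v}$ ($h{\left(v,J \right)} = \frac{J + v}{v + \left(-2 + 3 \left(v + J\right) \left(-5\right)\right)} = \frac{J + v}{v + \left(-2 + 3 \left(J + v\right) \left(-5\right)\right)} = \frac{J + v}{v + \left(-2 + 3 \left(- 5 J - 5 v\right)\right)} = \frac{J + v}{v - \left(2 + 15 J + 15 v\right)} = \frac{J + v}{-2 - 15 J - 14 v}$)
$h{\left(97,-172 \right)} + 17650 = \frac{\left(-1\right) \left(-172\right) - 97}{2 + 14 \cdot 97 + 15 \left(-172\right)} + 17650 = \frac{172 - 97}{2 + 1358 - 2580} + 17650 = \frac{1}{-1220} \cdot 75 + 17650 = \left(- \frac{1}{1220}\right) 75 + 17650 = - \frac{15}{244} + 17650 = \frac{4306585}{244}$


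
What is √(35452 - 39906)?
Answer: I*√4454 ≈ 66.738*I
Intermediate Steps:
√(35452 - 39906) = √(-4454) = I*√4454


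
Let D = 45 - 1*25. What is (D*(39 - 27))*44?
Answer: 10560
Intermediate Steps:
D = 20 (D = 45 - 25 = 20)
(D*(39 - 27))*44 = (20*(39 - 27))*44 = (20*12)*44 = 240*44 = 10560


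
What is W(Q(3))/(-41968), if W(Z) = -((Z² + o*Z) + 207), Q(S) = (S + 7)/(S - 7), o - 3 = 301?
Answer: -2187/167872 ≈ -0.013028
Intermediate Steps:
o = 304 (o = 3 + 301 = 304)
Q(S) = (7 + S)/(-7 + S)
W(Z) = -207 - Z² - 304*Z (W(Z) = -((Z² + 304*Z) + 207) = -(207 + Z² + 304*Z) = -207 - Z² - 304*Z)
W(Q(3))/(-41968) = (-207 - ((7 + 3)/(-7 + 3))² - 304*(7 + 3)/(-7 + 3))/(-41968) = (-207 - (10/(-4))² - 304*10/(-4))*(-1/41968) = (-207 - (-¼*10)² - (-76)*10)*(-1/41968) = (-207 - (-5/2)² - 304*(-5/2))*(-1/41968) = (-207 - 1*25/4 + 760)*(-1/41968) = (-207 - 25/4 + 760)*(-1/41968) = (2187/4)*(-1/41968) = -2187/167872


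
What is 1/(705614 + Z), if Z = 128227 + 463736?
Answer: 1/1297577 ≈ 7.7067e-7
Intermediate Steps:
Z = 591963
1/(705614 + Z) = 1/(705614 + 591963) = 1/1297577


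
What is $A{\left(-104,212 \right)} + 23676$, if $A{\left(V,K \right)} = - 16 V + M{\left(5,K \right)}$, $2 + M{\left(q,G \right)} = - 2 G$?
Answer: $24914$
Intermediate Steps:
$M{\left(q,G \right)} = -2 - 2 G$
$A{\left(V,K \right)} = -2 - 16 V - 2 K$ ($A{\left(V,K \right)} = - 16 V - \left(2 + 2 K\right) = -2 - 16 V - 2 K$)
$A{\left(-104,212 \right)} + 23676 = \left(-2 - -1664 - 424\right) + 23676 = \left(-2 + 1664 - 424\right) + 23676 = 1238 + 23676 = 24914$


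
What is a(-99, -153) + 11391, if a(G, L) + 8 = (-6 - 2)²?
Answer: 11447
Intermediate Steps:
a(G, L) = 56 (a(G, L) = -8 + (-6 - 2)² = -8 + (-8)² = -8 + 64 = 56)
a(-99, -153) + 11391 = 56 + 11391 = 11447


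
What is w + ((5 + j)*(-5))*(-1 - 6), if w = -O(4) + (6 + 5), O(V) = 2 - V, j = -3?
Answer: 83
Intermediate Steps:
w = 13 (w = -(2 - 1*4) + (6 + 5) = -(2 - 4) + 11 = -1*(-2) + 11 = 2 + 11 = 13)
w + ((5 + j)*(-5))*(-1 - 6) = 13 + ((5 - 3)*(-5))*(-1 - 6) = 13 + (2*(-5))*(-7) = 13 - 10*(-7) = 13 + 70 = 83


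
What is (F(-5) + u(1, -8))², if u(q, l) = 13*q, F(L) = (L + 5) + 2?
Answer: 225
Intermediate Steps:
F(L) = 7 + L (F(L) = (5 + L) + 2 = 7 + L)
(F(-5) + u(1, -8))² = ((7 - 5) + 13*1)² = (2 + 13)² = 15² = 225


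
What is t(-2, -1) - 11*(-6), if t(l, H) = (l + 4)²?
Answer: 70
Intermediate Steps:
t(l, H) = (4 + l)²
t(-2, -1) - 11*(-6) = (4 - 2)² - 11*(-6) = 2² + 66 = 4 + 66 = 70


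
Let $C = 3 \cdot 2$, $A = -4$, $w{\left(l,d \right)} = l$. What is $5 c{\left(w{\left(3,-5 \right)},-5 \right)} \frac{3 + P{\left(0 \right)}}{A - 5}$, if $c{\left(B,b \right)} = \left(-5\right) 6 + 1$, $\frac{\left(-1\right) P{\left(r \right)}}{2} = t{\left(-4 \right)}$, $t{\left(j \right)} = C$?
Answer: $-145$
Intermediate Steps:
$C = 6$
$t{\left(j \right)} = 6$
$P{\left(r \right)} = -12$ ($P{\left(r \right)} = \left(-2\right) 6 = -12$)
$c{\left(B,b \right)} = -29$ ($c{\left(B,b \right)} = -30 + 1 = -29$)
$5 c{\left(w{\left(3,-5 \right)},-5 \right)} \frac{3 + P{\left(0 \right)}}{A - 5} = 5 \left(- 29 \frac{3 - 12}{-4 - 5}\right) = 5 \left(- 29 \left(- \frac{9}{-9}\right)\right) = 5 \left(- 29 \left(\left(-9\right) \left(- \frac{1}{9}\right)\right)\right) = 5 \left(\left(-29\right) 1\right) = 5 \left(-29\right) = -145$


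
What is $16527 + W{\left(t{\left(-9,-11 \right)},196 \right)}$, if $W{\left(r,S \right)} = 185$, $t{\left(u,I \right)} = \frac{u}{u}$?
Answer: $16712$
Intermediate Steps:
$t{\left(u,I \right)} = 1$
$16527 + W{\left(t{\left(-9,-11 \right)},196 \right)} = 16527 + 185 = 16712$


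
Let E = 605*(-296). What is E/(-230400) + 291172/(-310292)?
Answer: -71993359/446820480 ≈ -0.16112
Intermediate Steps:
E = -179080
E/(-230400) + 291172/(-310292) = -179080/(-230400) + 291172/(-310292) = -179080*(-1/230400) + 291172*(-1/310292) = 4477/5760 - 72793/77573 = -71993359/446820480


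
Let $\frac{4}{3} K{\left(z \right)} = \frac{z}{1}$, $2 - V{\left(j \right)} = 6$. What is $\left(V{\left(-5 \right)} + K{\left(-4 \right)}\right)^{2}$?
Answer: $49$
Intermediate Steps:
$V{\left(j \right)} = -4$ ($V{\left(j \right)} = 2 - 6 = -4$)
$K{\left(z \right)} = \frac{3 z}{4}$ ($K{\left(z \right)} = \frac{3 \frac{z}{1}}{4} = \frac{3 z 1}{4} = \frac{3 z}{4}$)
$\left(V{\left(-5 \right)} + K{\left(-4 \right)}\right)^{2} = \left(-4 + \frac{3}{4} \left(-4\right)\right)^{2} = \left(-4 - 3\right)^{2} = \left(-7\right)^{2} = 49$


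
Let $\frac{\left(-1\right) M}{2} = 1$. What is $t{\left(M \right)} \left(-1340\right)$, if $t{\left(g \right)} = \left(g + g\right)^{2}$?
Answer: $-21440$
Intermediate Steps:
$M = -2$ ($M = \left(-2\right) 1 = -2$)
$t{\left(g \right)} = 4 g^{2}$ ($t{\left(g \right)} = \left(2 g\right)^{2} = 4 g^{2}$)
$t{\left(M \right)} \left(-1340\right) = 4 \left(-2\right)^{2} \left(-1340\right) = 4 \cdot 4 \left(-1340\right) = 16 \left(-1340\right) = -21440$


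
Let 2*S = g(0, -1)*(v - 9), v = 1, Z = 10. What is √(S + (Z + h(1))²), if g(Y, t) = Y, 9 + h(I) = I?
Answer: 2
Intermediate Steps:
h(I) = -9 + I
S = 0 (S = (0*(1 - 9))/2 = (0*(-8))/2 = (½)*0 = 0)
√(S + (Z + h(1))²) = √(0 + (10 + (-9 + 1))²) = √(0 + (10 - 8)²) = √(0 + 2²) = √(0 + 4) = √4 = 2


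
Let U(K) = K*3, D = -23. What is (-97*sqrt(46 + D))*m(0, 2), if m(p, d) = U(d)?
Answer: -582*sqrt(23) ≈ -2791.2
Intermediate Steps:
U(K) = 3*K
m(p, d) = 3*d
(-97*sqrt(46 + D))*m(0, 2) = (-97*sqrt(46 - 23))*(3*2) = -97*sqrt(23)*6 = -582*sqrt(23)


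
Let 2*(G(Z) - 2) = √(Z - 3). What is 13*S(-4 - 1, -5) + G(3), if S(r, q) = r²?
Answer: 327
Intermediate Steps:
G(Z) = 2 + √(-3 + Z)/2 (G(Z) = 2 + √(Z - 3)/2 = 2 + √(-3 + Z)/2)
13*S(-4 - 1, -5) + G(3) = 13*(-4 - 1)² + (2 + √(-3 + 3)/2) = 13*(-5)² + (2 + √0/2) = 13*25 + (2 + (½)*0) = 325 + (2 + 0) = 325 + 2 = 327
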